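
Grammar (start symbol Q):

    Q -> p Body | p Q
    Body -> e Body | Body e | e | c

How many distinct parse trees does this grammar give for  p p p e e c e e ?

6

Parse trees for p p p e e c e e:
  [Q p [Q p [Q p [Body e [Body e [Body [Body [Body c] e] e]]]]]]
  [Q p [Q p [Q p [Body e [Body [Body e [Body [Body c] e]] e]]]]]
  [Q p [Q p [Q p [Body e [Body [Body [Body e [Body c]] e] e]]]]]
  [Q p [Q p [Q p [Body [Body e [Body e [Body [Body c] e]]] e]]]]
  [Q p [Q p [Q p [Body [Body e [Body [Body e [Body c]] e]] e]]]]
  [Q p [Q p [Q p [Body [Body [Body e [Body e [Body c]]] e] e]]]]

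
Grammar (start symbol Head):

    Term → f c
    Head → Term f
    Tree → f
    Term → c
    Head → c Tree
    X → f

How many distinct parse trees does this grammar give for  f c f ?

Parse trees for f c f:
  [Head [Term f c] f]

1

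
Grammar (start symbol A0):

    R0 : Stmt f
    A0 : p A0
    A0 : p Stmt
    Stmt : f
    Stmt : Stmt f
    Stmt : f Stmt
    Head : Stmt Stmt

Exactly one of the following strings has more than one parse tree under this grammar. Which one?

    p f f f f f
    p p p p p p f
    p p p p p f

p f f f f f

p f f f f f: 16 trees
p p p p p p f: 1 tree
p p p p p f: 1 tree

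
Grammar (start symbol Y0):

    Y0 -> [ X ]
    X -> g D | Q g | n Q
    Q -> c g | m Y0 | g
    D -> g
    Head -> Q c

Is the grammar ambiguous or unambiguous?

Witness: [ g g ]

Derivation 1: Y0 ⇒ [ X ] ⇒ [ g D ] ⇒ [ g g ]
Derivation 2: Y0 ⇒ [ X ] ⇒ [ Q g ] ⇒ [ g g ]

Two distinct leftmost derivations for the same string.

Ambiguous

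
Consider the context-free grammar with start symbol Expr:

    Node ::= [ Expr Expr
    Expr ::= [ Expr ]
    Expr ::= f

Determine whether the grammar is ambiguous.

Unambiguous

(Node is unreachable from Expr, so its rules don't affect L(Expr).) L(Expr) is { openⁿ atom closeⁿ : n ≥ 0 }. The bracket depth fixes n, and the derivation is forced at every step.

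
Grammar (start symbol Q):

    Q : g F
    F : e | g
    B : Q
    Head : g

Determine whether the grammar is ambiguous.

Only Q, F are reachable from Q; ignoring the rest: Restricted to the reachable nonterminals, every rule has the form A → t or A → t B, and no two rules for the same A share a first terminal. The grammar encodes a DFA — one run per string.

Unambiguous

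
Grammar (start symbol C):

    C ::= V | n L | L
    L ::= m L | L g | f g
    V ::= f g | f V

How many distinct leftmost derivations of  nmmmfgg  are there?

4

Parse trees for nmmmfgg:
  [C n [L m [L m [L m [L [L f g] g]]]]]
  [C n [L m [L m [L [L m [L f g]] g]]]]
  [C n [L m [L [L m [L m [L f g]]] g]]]
  [C n [L [L m [L m [L m [L f g]]]] g]]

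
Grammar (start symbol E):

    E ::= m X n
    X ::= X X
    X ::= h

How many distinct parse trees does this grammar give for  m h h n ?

1

Parse trees for m h h n:
  [E m [X [X h] [X h]] n]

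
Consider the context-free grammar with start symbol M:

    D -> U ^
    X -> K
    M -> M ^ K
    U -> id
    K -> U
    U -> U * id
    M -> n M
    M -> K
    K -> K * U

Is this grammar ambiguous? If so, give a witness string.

Witness: id * id

Derivation 1: M ⇒ K ⇒ U ⇒ U * id ⇒ id * id
Derivation 2: M ⇒ K ⇒ K * U ⇒ U * U ⇒ id * U ⇒ id * id

Two distinct leftmost derivations for the same string.

Ambiguous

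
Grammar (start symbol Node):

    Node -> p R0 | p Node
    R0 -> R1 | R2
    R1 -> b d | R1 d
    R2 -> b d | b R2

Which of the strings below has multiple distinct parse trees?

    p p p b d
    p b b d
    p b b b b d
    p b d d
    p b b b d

p p p b d

p p p b d: 2 trees
p b b d: 1 tree
p b b b b d: 1 tree
p b d d: 1 tree
p b b b d: 1 tree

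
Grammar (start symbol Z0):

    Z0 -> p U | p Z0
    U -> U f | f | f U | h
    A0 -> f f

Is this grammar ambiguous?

Ambiguous

Witness: p f f

Derivation 1: Z0 ⇒ p U ⇒ p U f ⇒ p f f
Derivation 2: Z0 ⇒ p U ⇒ p f U ⇒ p f f

Two distinct leftmost derivations for the same string.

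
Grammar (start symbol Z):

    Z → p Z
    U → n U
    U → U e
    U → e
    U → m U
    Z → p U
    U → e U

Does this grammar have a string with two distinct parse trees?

Witness: p e e

Derivation 1: Z ⇒ p U ⇒ p U e ⇒ p e e
Derivation 2: Z ⇒ p U ⇒ p e U ⇒ p e e

Two distinct leftmost derivations for the same string.

Ambiguous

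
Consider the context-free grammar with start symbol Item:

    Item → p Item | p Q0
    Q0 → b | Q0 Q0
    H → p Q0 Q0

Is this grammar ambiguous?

Witness: p b b b

Derivation 1: Item ⇒ p Q0 ⇒ p Q0 Q0 ⇒ p b Q0 ⇒ p b Q0 Q0 ⇒ p b b Q0 ⇒ p b b b
Derivation 2: Item ⇒ p Q0 ⇒ p Q0 Q0 ⇒ p Q0 Q0 Q0 ⇒ p b Q0 Q0 ⇒ p b b Q0 ⇒ p b b b

Two distinct leftmost derivations for the same string.

Ambiguous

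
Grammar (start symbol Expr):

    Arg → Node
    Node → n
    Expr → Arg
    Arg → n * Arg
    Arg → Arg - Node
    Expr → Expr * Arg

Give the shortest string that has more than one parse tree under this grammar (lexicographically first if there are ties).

n * n

length 1: no string has ≥2 trees
length 3: n * n has 2 parse trees

Two derivations of n * n:
  Expr ⇒ Arg ⇒ n * Arg ⇒ n * Node ⇒ n * n
  Expr ⇒ Expr * Arg ⇒ Arg * Arg ⇒ Node * Arg ⇒ n * Arg ⇒ n * Node ⇒ n * n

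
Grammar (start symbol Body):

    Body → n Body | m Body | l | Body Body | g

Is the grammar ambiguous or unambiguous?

Witness: g g g

Derivation 1: Body ⇒ Body Body ⇒ Body Body Body ⇒ g Body Body ⇒ g g Body ⇒ g g g
Derivation 2: Body ⇒ Body Body ⇒ g Body ⇒ g Body Body ⇒ g g Body ⇒ g g g

Two distinct leftmost derivations for the same string.

Ambiguous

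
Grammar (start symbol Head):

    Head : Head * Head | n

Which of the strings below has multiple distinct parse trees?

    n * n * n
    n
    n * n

n * n * n

n * n * n: 2 trees
n: 1 tree
n * n: 1 tree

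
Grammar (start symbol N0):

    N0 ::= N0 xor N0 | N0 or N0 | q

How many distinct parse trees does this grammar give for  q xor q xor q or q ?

Parse trees for q xor q xor q or q:
  [N0 [N0 q] xor [N0 [N0 q] xor [N0 [N0 q] or [N0 q]]]]
  [N0 [N0 q] xor [N0 [N0 [N0 q] xor [N0 q]] or [N0 q]]]
  [N0 [N0 [N0 q] xor [N0 q]] xor [N0 [N0 q] or [N0 q]]]
  [N0 [N0 [N0 q] xor [N0 [N0 q] xor [N0 q]]] or [N0 q]]
  [N0 [N0 [N0 [N0 q] xor [N0 q]] xor [N0 q]] or [N0 q]]

5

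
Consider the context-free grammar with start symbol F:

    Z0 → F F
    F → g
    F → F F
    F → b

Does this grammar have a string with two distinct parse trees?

Ambiguous

Witness: b b b

Derivation 1: F ⇒ F F ⇒ F F F ⇒ b F F ⇒ b b F ⇒ b b b
Derivation 2: F ⇒ F F ⇒ b F ⇒ b F F ⇒ b b F ⇒ b b b

Two distinct leftmost derivations for the same string.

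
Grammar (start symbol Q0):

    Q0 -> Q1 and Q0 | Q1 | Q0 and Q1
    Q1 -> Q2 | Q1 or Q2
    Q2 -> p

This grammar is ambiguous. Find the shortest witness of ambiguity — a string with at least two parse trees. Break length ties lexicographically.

p and p

length 1: no string has ≥2 trees
length 3: p and p has 2 parse trees

Two derivations of p and p:
  Q0 ⇒ Q1 and Q0 ⇒ Q2 and Q0 ⇒ p and Q0 ⇒ p and Q1 ⇒ p and Q2 ⇒ p and p
  Q0 ⇒ Q0 and Q1 ⇒ Q1 and Q1 ⇒ Q2 and Q1 ⇒ p and Q1 ⇒ p and Q2 ⇒ p and p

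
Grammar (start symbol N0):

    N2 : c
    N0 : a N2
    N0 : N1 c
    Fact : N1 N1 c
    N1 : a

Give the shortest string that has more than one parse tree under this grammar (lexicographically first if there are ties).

length 2: a c has 2 parse trees

Two derivations of a c:
  N0 ⇒ a N2 ⇒ a c
  N0 ⇒ N1 c ⇒ a c

a c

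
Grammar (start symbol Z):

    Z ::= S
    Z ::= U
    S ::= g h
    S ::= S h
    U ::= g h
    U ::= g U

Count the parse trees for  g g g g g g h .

1

Parse trees for g g g g g g h:
  [Z [U g [U g [U g [U g [U g [U g h]]]]]]]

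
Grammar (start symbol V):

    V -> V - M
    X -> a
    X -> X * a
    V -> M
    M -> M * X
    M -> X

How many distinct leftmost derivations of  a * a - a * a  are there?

4

Parse trees for a * a - a * a:
  [V [V [M [M [X a]] * [X a]]] - [M [M [X a]] * [X a]]]
  [V [V [M [M [X a]] * [X a]]] - [M [X [X a] * a]]]
  [V [V [M [X [X a] * a]]] - [M [M [X a]] * [X a]]]
  [V [V [M [X [X a] * a]]] - [M [X [X a] * a]]]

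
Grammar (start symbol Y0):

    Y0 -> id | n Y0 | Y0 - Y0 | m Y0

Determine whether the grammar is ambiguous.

Ambiguous

Witness: m id - id

Derivation 1: Y0 ⇒ Y0 - Y0 ⇒ m Y0 - Y0 ⇒ m id - Y0 ⇒ m id - id
Derivation 2: Y0 ⇒ m Y0 ⇒ m Y0 - Y0 ⇒ m id - Y0 ⇒ m id - id

Two distinct leftmost derivations for the same string.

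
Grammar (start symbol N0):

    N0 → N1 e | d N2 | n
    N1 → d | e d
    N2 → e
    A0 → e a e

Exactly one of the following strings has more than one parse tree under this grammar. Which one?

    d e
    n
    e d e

d e

d e: 2 trees
n: 1 tree
e d e: 1 tree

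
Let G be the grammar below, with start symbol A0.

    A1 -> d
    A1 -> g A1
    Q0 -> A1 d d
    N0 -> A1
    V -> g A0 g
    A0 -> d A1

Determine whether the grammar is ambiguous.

Unambiguous

Only A0, A1 are reachable from A0; ignoring the rest: The reachable rules are right-linear with at most one rule per (nonterminal, next-terminal) pair. Each input token forces the next rule, so parsing is deterministic.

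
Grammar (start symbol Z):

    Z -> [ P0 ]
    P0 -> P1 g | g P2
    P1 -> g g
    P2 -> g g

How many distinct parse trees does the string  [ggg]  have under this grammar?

2

Parse trees for [ggg]:
  [Z [ [P0 [P1 g g] g] ]]
  [Z [ [P0 g [P2 g g]] ]]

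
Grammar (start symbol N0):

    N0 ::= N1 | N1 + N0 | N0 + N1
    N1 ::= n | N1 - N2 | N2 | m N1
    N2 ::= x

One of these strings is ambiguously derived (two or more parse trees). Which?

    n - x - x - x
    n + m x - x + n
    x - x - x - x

n + m x - x + n

n - x - x - x: 1 tree
n + m x - x + n: 8 trees
x - x - x - x: 1 tree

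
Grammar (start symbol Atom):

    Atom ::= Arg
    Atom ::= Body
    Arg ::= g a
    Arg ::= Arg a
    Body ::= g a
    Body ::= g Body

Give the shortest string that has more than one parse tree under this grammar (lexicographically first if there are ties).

g a

length 2: g a has 2 parse trees

Two derivations of g a:
  Atom ⇒ Arg ⇒ g a
  Atom ⇒ Body ⇒ g a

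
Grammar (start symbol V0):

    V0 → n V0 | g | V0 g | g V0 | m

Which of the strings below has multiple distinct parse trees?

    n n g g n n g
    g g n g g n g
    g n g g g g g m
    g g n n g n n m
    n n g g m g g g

n n g g m g g g

n n g g n n g: 1 tree
g g n g g n g: 1 tree
g n g g g g g m: 1 tree
g g n n g n n m: 1 tree
n n g g m g g g: 35 trees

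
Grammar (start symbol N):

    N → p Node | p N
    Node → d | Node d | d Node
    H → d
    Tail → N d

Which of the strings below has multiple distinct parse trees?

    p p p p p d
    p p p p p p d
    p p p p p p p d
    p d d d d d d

p d d d d d d

p p p p p d: 1 tree
p p p p p p d: 1 tree
p p p p p p p d: 1 tree
p d d d d d d: 32 trees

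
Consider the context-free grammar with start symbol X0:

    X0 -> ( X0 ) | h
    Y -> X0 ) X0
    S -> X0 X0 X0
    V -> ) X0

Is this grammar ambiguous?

Unambiguous

Only X0 is reachable from X0; ignoring the rest: Each string is a nest of matched brackets around a single atom. An opening bracket forces the recursive rule; an atom forces the base rule.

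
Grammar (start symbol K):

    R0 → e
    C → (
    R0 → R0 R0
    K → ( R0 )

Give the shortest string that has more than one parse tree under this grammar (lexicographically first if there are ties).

( e e e )

length 3: no string has ≥2 trees
length 4: no string has ≥2 trees
length 5: ( e e e ) has 2 parse trees

Two derivations of ( e e e ):
  K ⇒ ( R0 ) ⇒ ( R0 R0 ) ⇒ ( e R0 ) ⇒ ( e R0 R0 ) ⇒ ( e e R0 ) ⇒ ( e e e )
  K ⇒ ( R0 ) ⇒ ( R0 R0 ) ⇒ ( R0 R0 R0 ) ⇒ ( e R0 R0 ) ⇒ ( e e R0 ) ⇒ ( e e e )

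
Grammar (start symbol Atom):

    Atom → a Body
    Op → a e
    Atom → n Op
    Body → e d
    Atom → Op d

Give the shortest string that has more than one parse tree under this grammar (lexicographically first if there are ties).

a e d

length 3: a e d has 2 parse trees

Two derivations of a e d:
  Atom ⇒ a Body ⇒ a e d
  Atom ⇒ Op d ⇒ a e d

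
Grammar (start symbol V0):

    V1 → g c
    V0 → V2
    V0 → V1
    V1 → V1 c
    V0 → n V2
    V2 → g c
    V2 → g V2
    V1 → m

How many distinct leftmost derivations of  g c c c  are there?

Parse trees for g c c c:
  [V0 [V1 [V1 [V1 g c] c] c]]

1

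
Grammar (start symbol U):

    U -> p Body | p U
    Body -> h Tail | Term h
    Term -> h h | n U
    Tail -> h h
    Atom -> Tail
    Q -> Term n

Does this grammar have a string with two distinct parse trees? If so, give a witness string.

Witness: p h h h

Derivation 1: U ⇒ p Body ⇒ p h Tail ⇒ p h h h
Derivation 2: U ⇒ p Body ⇒ p Term h ⇒ p h h h

Two distinct leftmost derivations for the same string.

Ambiguous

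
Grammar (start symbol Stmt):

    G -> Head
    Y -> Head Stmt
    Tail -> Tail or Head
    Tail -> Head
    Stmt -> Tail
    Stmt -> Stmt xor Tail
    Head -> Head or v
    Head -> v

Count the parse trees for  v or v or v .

Parse trees for v or v or v:
  [Stmt [Tail [Tail [Head v]] or [Head [Head v] or v]]]
  [Stmt [Tail [Tail [Tail [Head v]] or [Head v]] or [Head v]]]
  [Stmt [Tail [Tail [Head [Head v] or v]] or [Head v]]]
  [Stmt [Tail [Head [Head [Head v] or v] or v]]]

4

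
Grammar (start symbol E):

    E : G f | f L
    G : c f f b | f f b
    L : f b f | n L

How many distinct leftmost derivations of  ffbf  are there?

Parse trees for ffbf:
  [E [G f f b] f]
  [E f [L f b f]]

2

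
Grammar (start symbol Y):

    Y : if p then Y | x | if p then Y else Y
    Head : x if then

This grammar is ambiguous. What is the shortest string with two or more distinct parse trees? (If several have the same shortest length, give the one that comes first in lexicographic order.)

if p then if p then x else x

length 1: no string has ≥2 trees
length 4: no string has ≥2 trees
length 6: no string has ≥2 trees
length 7: no string has ≥2 trees
length 9: if p then if p then x else x has 2 parse trees

Two derivations of if p then if p then x else x:
  Y ⇒ if p then Y ⇒ if p then if p then Y else Y ⇒ if p then if p then x else Y ⇒ if p then if p then x else x
  Y ⇒ if p then Y else Y ⇒ if p then if p then Y else Y ⇒ if p then if p then x else Y ⇒ if p then if p then x else x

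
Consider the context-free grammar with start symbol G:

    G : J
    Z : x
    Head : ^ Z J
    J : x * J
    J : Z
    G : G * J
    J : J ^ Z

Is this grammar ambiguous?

Ambiguous

Witness: x * x

Derivation 1: G ⇒ J ⇒ x * J ⇒ x * Z ⇒ x * x
Derivation 2: G ⇒ G * J ⇒ J * J ⇒ Z * J ⇒ x * J ⇒ x * Z ⇒ x * x

Two distinct leftmost derivations for the same string.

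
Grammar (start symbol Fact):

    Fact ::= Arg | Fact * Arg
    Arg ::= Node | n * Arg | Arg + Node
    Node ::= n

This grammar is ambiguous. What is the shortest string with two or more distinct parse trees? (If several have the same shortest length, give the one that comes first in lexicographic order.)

length 1: no string has ≥2 trees
length 3: n * n has 2 parse trees

Two derivations of n * n:
  Fact ⇒ Arg ⇒ n * Arg ⇒ n * Node ⇒ n * n
  Fact ⇒ Fact * Arg ⇒ Arg * Arg ⇒ Node * Arg ⇒ n * Arg ⇒ n * Node ⇒ n * n

n * n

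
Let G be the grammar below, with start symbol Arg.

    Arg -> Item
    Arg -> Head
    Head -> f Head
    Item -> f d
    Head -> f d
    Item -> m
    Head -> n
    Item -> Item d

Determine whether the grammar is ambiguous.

Ambiguous

Witness: f d

Derivation 1: Arg ⇒ Item ⇒ f d
Derivation 2: Arg ⇒ Head ⇒ f d

Two distinct leftmost derivations for the same string.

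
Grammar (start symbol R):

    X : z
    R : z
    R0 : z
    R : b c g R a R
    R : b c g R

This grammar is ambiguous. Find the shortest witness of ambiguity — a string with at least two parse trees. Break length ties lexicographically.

b c g b c g z a z

length 1: no string has ≥2 trees
length 4: no string has ≥2 trees
length 6: no string has ≥2 trees
length 7: no string has ≥2 trees
length 9: b c g b c g z a z has 2 parse trees

Two derivations of b c g b c g z a z:
  R ⇒ b c g R a R ⇒ b c g b c g R a R ⇒ b c g b c g z a R ⇒ b c g b c g z a z
  R ⇒ b c g R ⇒ b c g b c g R a R ⇒ b c g b c g z a R ⇒ b c g b c g z a z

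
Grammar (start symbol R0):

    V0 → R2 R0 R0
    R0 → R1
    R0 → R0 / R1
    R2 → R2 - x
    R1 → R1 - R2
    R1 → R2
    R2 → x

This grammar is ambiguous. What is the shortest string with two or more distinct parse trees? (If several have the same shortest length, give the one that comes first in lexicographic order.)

length 1: no string has ≥2 trees
length 3: x - x has 2 parse trees

Two derivations of x - x:
  R0 ⇒ R1 ⇒ R1 - R2 ⇒ R2 - R2 ⇒ x - R2 ⇒ x - x
  R0 ⇒ R1 ⇒ R2 ⇒ R2 - x ⇒ x - x

x - x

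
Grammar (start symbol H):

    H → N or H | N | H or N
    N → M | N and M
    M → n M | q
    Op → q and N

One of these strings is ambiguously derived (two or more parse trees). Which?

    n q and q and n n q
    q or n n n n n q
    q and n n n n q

n q and q and n n q: 1 tree
q or n n n n n q: 2 trees
q and n n n n q: 1 tree

q or n n n n n q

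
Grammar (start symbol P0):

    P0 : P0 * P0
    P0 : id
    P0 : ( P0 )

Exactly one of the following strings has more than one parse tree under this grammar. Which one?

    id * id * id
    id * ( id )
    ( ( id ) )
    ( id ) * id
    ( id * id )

id * id * id: 2 trees
id * ( id ): 1 tree
( ( id ) ): 1 tree
( id ) * id: 1 tree
( id * id ): 1 tree

id * id * id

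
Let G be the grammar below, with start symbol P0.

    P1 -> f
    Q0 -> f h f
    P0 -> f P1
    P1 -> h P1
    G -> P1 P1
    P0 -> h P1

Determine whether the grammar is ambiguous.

Only P0, P1 are reachable from P0; ignoring the rest: Each reachable nonterminal has at most one production per leading terminal, and all productions are right-linear; the derivation is determined token-by-token.

Unambiguous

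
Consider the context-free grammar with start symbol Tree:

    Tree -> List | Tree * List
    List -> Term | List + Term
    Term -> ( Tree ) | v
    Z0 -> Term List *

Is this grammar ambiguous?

Unambiguous

(Z0 is unreachable from Tree, so its rules don't affect L(Tree).) Tree → Tree * List | List  ;  List → List + Term | Term  — a left-associative chain with Term at the bottom. Each string factors uniquely by precedence.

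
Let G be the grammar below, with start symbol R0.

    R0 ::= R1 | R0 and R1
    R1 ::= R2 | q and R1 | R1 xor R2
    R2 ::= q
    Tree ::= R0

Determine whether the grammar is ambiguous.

Ambiguous

Witness: q and q

Derivation 1: R0 ⇒ R1 ⇒ q and R1 ⇒ q and R2 ⇒ q and q
Derivation 2: R0 ⇒ R0 and R1 ⇒ R1 and R1 ⇒ R2 and R1 ⇒ q and R1 ⇒ q and R2 ⇒ q and q

Two distinct leftmost derivations for the same string.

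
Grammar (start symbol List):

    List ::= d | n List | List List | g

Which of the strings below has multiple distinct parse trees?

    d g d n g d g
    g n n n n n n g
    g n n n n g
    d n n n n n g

d g d n g d g

d g d n g d g: 66 trees
g n n n n n n g: 1 tree
g n n n n g: 1 tree
d n n n n n g: 1 tree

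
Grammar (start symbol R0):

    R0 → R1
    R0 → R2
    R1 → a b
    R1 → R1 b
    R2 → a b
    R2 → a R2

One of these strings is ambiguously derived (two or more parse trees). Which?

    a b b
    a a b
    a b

a b b: 1 tree
a a b: 1 tree
a b: 2 trees

a b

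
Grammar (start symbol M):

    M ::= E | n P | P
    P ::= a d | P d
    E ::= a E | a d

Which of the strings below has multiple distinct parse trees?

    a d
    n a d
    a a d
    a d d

a d: 2 trees
n a d: 1 tree
a a d: 1 tree
a d d: 1 tree

a d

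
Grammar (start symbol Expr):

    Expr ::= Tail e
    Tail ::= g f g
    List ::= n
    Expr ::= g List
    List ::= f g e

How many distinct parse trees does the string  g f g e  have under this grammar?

2

Parse trees for g f g e:
  [Expr [Tail g f g] e]
  [Expr g [List f g e]]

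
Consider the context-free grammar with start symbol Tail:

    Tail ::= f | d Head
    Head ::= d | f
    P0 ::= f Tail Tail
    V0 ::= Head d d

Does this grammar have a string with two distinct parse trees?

(P0, V0 are unreachable from Tail, so their rules don't affect L(Tail).) Restricted to the reachable nonterminals, every rule has the form A → t or A → t B, and no two rules for the same A share a first terminal. The grammar encodes a DFA — one run per string.

Unambiguous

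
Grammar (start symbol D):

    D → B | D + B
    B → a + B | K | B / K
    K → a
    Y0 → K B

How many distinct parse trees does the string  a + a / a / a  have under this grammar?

Parse trees for a + a / a / a:
  [D [B a + [B [B [B [K a]] / [K a]] / [K a]]]]
  [D [B [B a + [B [B [K a]] / [K a]]] / [K a]]]
  [D [B [B [B a + [B [K a]]] / [K a]] / [K a]]]
  [D [D [B [K a]]] + [B [B [B [K a]] / [K a]] / [K a]]]

4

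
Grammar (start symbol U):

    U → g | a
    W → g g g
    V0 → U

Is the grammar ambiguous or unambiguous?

Only U is reachable from U; ignoring the rest: Each reachable nonterminal has at most one production per leading terminal, and all productions are right-linear; the derivation is determined token-by-token.

Unambiguous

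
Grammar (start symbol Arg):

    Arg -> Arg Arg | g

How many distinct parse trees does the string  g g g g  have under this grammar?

5

Parse trees for g g g g:
  [Arg [Arg g] [Arg [Arg g] [Arg [Arg g] [Arg g]]]]
  [Arg [Arg g] [Arg [Arg [Arg g] [Arg g]] [Arg g]]]
  [Arg [Arg [Arg g] [Arg g]] [Arg [Arg g] [Arg g]]]
  [Arg [Arg [Arg g] [Arg [Arg g] [Arg g]]] [Arg g]]
  [Arg [Arg [Arg [Arg g] [Arg g]] [Arg g]] [Arg g]]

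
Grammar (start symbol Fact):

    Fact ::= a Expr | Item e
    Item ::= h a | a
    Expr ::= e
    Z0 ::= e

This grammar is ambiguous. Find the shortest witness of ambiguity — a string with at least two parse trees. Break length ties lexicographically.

a e

length 2: a e has 2 parse trees

Two derivations of a e:
  Fact ⇒ a Expr ⇒ a e
  Fact ⇒ Item e ⇒ a e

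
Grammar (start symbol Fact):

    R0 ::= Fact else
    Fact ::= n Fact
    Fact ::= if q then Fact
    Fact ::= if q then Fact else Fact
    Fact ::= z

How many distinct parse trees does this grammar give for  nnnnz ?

1

Parse trees for nnnnz:
  [Fact n [Fact n [Fact n [Fact n [Fact z]]]]]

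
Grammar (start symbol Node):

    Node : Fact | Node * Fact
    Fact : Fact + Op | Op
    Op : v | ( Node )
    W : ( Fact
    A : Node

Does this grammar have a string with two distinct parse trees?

Unambiguous

Only Node, Fact, Op are reachable from Node; ignoring the rest: Node → Node * Fact | Fact  ;  Fact → Fact + Op | Op  — a left-associative chain with Op at the bottom. Each string factors uniquely by precedence.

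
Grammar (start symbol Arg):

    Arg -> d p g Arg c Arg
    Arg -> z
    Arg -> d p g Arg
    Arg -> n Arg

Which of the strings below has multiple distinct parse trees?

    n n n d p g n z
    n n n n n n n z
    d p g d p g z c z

n n n d p g n z: 1 tree
n n n n n n n z: 1 tree
d p g d p g z c z: 2 trees

d p g d p g z c z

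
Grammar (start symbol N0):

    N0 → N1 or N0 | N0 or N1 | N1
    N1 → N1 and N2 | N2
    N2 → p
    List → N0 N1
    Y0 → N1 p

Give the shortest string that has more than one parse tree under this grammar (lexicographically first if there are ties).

length 1: no string has ≥2 trees
length 3: p or p has 2 parse trees

Two derivations of p or p:
  N0 ⇒ N1 or N0 ⇒ N2 or N0 ⇒ p or N0 ⇒ p or N1 ⇒ p or N2 ⇒ p or p
  N0 ⇒ N0 or N1 ⇒ N1 or N1 ⇒ N2 or N1 ⇒ p or N1 ⇒ p or N2 ⇒ p or p

p or p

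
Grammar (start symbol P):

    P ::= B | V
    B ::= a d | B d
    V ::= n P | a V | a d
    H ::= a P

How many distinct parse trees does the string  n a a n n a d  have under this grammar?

Parse trees for n a a n n a d:
  [P [V n [P [V a [V a [V n [P [V n [P [B a d]]]]]]]]]]
  [P [V n [P [V a [V a [V n [P [V n [P [V a d]]]]]]]]]]

2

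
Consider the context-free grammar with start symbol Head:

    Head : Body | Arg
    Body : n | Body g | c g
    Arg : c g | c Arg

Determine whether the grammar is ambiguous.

Witness: c g

Derivation 1: Head ⇒ Body ⇒ c g
Derivation 2: Head ⇒ Arg ⇒ c g

Two distinct leftmost derivations for the same string.

Ambiguous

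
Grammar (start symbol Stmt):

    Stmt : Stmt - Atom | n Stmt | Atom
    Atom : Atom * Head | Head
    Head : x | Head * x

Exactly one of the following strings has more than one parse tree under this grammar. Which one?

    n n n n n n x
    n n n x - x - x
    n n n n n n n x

n n n n n n x: 1 tree
n n n x - x - x: 10 trees
n n n n n n n x: 1 tree

n n n x - x - x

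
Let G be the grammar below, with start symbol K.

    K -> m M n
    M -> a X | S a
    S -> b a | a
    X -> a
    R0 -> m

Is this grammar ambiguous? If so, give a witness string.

Ambiguous

Witness: m a a n

Derivation 1: K ⇒ m M n ⇒ m a X n ⇒ m a a n
Derivation 2: K ⇒ m M n ⇒ m S a n ⇒ m a a n

Two distinct leftmost derivations for the same string.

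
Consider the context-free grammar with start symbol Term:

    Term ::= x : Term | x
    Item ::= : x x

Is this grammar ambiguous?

Unambiguous

Only Term is reachable from Term; ignoring the rest: Right-recursive list with a separator: after each atom, whether the separator follows determines the rule. One parse per string.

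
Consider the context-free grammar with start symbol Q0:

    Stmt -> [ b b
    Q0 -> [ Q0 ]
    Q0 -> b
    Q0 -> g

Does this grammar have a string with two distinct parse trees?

Only Q0 is reachable from Q0; ignoring the rest: L(Q0) is { openⁿ atom closeⁿ : n ≥ 0 }. The bracket depth fixes n, and the derivation is forced at every step.

Unambiguous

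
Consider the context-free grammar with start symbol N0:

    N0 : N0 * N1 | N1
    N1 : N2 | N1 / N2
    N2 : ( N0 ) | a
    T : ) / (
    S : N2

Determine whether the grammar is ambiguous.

Only N0, N1, N2 are reachable from N0; ignoring the rest: N0 → N0 * N1 | N1  ;  N1 → N1 / N2 | N2  — a left-associative chain with N2 at the bottom. Each string factors uniquely by precedence.

Unambiguous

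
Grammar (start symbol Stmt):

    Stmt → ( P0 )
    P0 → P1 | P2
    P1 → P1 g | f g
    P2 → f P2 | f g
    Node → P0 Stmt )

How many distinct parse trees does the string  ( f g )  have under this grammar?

Parse trees for ( f g ):
  [Stmt ( [P0 [P1 f g]] )]
  [Stmt ( [P0 [P2 f g]] )]

2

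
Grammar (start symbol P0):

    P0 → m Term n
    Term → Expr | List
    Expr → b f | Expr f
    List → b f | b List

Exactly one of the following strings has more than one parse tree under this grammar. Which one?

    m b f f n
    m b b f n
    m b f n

m b f f n: 1 tree
m b b f n: 1 tree
m b f n: 2 trees

m b f n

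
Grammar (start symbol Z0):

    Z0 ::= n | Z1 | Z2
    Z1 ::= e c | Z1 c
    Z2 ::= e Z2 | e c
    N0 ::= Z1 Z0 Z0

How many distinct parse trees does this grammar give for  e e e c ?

1

Parse trees for e e e c:
  [Z0 [Z2 e [Z2 e [Z2 e c]]]]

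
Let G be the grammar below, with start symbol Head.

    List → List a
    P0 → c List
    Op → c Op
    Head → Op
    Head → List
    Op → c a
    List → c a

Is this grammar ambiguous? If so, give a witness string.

Ambiguous

Witness: c a

Derivation 1: Head ⇒ Op ⇒ c a
Derivation 2: Head ⇒ List ⇒ c a

Two distinct leftmost derivations for the same string.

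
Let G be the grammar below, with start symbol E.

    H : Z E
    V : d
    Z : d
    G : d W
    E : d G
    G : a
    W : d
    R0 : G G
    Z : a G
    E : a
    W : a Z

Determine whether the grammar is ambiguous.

Only E, G, W, Z are reachable from E; ignoring the rest: Restricted to the reachable nonterminals, every rule has the form A → t or A → t B, and no two rules for the same A share a first terminal. The grammar encodes a DFA — one run per string.

Unambiguous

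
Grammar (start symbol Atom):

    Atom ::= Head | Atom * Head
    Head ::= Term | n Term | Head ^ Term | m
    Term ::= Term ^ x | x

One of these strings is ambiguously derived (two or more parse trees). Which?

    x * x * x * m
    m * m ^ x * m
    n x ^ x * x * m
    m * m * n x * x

n x ^ x * x * m

x * x * x * m: 1 tree
m * m ^ x * m: 1 tree
n x ^ x * x * m: 2 trees
m * m * n x * x: 1 tree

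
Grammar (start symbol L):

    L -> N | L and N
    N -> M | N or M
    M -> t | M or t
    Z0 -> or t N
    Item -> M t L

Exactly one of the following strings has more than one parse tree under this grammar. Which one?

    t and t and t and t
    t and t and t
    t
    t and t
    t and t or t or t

t and t or t or t

t and t and t and t: 1 tree
t and t and t: 1 tree
t: 1 tree
t and t: 1 tree
t and t or t or t: 4 trees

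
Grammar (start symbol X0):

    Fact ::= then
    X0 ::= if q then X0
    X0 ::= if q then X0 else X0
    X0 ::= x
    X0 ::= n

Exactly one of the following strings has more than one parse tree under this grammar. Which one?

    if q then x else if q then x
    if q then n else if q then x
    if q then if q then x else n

if q then x else if q then x: 1 tree
if q then n else if q then x: 1 tree
if q then if q then x else n: 2 trees

if q then if q then x else n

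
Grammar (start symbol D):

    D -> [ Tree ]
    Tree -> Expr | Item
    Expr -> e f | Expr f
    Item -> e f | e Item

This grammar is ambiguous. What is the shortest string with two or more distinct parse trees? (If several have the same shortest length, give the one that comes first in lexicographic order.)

length 4: [ e f ] has 2 parse trees

Two derivations of [ e f ]:
  D ⇒ [ Tree ] ⇒ [ Expr ] ⇒ [ e f ]
  D ⇒ [ Tree ] ⇒ [ Item ] ⇒ [ e f ]

[ e f ]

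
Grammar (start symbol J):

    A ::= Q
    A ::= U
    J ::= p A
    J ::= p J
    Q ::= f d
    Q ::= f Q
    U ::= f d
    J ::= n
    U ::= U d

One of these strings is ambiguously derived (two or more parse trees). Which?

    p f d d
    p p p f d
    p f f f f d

p f d d: 1 tree
p p p f d: 2 trees
p f f f f d: 1 tree

p p p f d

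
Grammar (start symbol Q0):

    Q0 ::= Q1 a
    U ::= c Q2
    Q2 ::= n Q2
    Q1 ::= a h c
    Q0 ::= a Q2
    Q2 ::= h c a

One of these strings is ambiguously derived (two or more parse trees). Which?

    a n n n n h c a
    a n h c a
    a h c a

a h c a

a n n n n h c a: 1 tree
a n h c a: 1 tree
a h c a: 2 trees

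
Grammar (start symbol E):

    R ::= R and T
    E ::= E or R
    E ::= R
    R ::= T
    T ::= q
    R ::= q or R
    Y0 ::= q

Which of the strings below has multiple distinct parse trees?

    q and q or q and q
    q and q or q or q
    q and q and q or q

q and q or q and q: 1 tree
q and q or q or q: 2 trees
q and q and q or q: 1 tree

q and q or q or q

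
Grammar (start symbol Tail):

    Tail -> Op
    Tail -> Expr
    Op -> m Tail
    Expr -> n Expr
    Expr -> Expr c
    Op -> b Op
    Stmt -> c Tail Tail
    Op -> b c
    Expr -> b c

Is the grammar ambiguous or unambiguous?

Ambiguous

Witness: b c

Derivation 1: Tail ⇒ Op ⇒ b c
Derivation 2: Tail ⇒ Expr ⇒ b c

Two distinct leftmost derivations for the same string.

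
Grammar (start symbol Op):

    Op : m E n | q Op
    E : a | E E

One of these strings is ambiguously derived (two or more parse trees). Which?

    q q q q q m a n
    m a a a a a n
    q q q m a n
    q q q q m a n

m a a a a a n

q q q q q m a n: 1 tree
m a a a a a n: 14 trees
q q q m a n: 1 tree
q q q q m a n: 1 tree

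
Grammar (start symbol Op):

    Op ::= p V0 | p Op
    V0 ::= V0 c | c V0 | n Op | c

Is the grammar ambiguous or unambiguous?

Ambiguous

Witness: p c c

Derivation 1: Op ⇒ p V0 ⇒ p V0 c ⇒ p c c
Derivation 2: Op ⇒ p V0 ⇒ p c V0 ⇒ p c c

Two distinct leftmost derivations for the same string.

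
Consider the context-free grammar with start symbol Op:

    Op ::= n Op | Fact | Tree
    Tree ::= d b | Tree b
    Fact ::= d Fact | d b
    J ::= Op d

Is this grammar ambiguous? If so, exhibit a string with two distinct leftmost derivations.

Ambiguous

Witness: d b

Derivation 1: Op ⇒ Fact ⇒ d b
Derivation 2: Op ⇒ Tree ⇒ d b

Two distinct leftmost derivations for the same string.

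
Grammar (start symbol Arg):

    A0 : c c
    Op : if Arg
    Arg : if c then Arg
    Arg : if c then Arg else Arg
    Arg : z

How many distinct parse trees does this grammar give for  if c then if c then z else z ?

2

Parse trees for if c then if c then z else z:
  [Arg if c then [Arg if c then [Arg z] else [Arg z]]]
  [Arg if c then [Arg if c then [Arg z]] else [Arg z]]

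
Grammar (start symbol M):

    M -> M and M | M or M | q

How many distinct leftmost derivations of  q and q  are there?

1

Parse trees for q and q:
  [M [M q] and [M q]]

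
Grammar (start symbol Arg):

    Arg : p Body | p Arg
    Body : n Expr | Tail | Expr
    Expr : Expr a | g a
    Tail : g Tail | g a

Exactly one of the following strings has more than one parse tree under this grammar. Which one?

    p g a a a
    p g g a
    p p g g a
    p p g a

p p g a

p g a a a: 1 tree
p g g a: 1 tree
p p g g a: 1 tree
p p g a: 2 trees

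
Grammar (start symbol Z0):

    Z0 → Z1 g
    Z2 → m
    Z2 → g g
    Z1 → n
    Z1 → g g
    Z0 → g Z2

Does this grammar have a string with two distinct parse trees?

Ambiguous

Witness: g g g

Derivation 1: Z0 ⇒ Z1 g ⇒ g g g
Derivation 2: Z0 ⇒ g Z2 ⇒ g g g

Two distinct leftmost derivations for the same string.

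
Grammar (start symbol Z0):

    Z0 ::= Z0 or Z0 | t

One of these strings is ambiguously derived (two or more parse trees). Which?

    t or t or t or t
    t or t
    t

t or t or t or t: 5 trees
t or t: 1 tree
t: 1 tree

t or t or t or t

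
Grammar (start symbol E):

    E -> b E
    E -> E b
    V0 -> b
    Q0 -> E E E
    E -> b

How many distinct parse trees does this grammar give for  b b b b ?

Parse trees for b b b b:
  [E b [E b [E b [E b]]]]
  [E b [E b [E [E b] b]]]
  [E b [E [E b [E b]] b]]
  [E b [E [E [E b] b] b]]
  [E [E b [E b [E b]]] b]
  [E [E b [E [E b] b]] b]
  [E [E [E b [E b]] b] b]
  [E [E [E [E b] b] b] b]

8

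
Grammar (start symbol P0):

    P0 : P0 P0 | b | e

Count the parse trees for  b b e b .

5

Parse trees for b b e b:
  [P0 [P0 b] [P0 [P0 b] [P0 [P0 e] [P0 b]]]]
  [P0 [P0 b] [P0 [P0 [P0 b] [P0 e]] [P0 b]]]
  [P0 [P0 [P0 b] [P0 b]] [P0 [P0 e] [P0 b]]]
  [P0 [P0 [P0 b] [P0 [P0 b] [P0 e]]] [P0 b]]
  [P0 [P0 [P0 [P0 b] [P0 b]] [P0 e]] [P0 b]]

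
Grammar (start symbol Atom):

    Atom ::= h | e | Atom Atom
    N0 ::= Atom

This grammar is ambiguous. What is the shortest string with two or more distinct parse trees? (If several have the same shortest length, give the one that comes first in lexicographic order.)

length 1: no string has ≥2 trees
length 2: no string has ≥2 trees
length 3: e e e has 2 parse trees

Two derivations of e e e:
  Atom ⇒ Atom Atom ⇒ e Atom ⇒ e Atom Atom ⇒ e e Atom ⇒ e e e
  Atom ⇒ Atom Atom ⇒ Atom Atom Atom ⇒ e Atom Atom ⇒ e e Atom ⇒ e e e

e e e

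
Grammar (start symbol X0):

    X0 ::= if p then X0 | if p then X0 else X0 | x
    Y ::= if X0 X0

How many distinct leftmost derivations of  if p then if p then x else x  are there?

2

Parse trees for if p then if p then x else x:
  [X0 if p then [X0 if p then [X0 x] else [X0 x]]]
  [X0 if p then [X0 if p then [X0 x]] else [X0 x]]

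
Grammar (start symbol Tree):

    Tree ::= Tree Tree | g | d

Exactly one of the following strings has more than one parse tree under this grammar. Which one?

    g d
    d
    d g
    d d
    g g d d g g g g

g g d d g g g g

g d: 1 tree
d: 1 tree
d g: 1 tree
d d: 1 tree
g g d d g g g g: 429 trees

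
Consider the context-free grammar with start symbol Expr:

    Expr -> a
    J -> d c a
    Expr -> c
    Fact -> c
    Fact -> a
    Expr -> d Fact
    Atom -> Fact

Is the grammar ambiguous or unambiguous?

Unambiguous

(J, Atom are unreachable from Expr, so their rules don't affect L(Expr).) Restricted to the reachable nonterminals, every rule has the form A → t or A → t B, and no two rules for the same A share a first terminal. The grammar encodes a DFA — one run per string.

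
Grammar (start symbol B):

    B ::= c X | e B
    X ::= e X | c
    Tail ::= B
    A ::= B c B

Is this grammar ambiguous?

Unambiguous

(Tail, A are unreachable from B, so their rules don't affect L(B).) Each reachable nonterminal has at most one production per leading terminal, and all productions are right-linear; the derivation is determined token-by-token.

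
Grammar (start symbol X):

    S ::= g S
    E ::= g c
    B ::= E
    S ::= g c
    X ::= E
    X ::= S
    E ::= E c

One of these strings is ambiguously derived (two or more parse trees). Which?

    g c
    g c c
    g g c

g c: 2 trees
g c c: 1 tree
g g c: 1 tree

g c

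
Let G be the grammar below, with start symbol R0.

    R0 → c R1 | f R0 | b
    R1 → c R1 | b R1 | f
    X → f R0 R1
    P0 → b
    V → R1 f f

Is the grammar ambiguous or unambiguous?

(X, P0, V are unreachable from R0, so their rules don't affect L(R0).) The reachable rules are right-linear with at most one rule per (nonterminal, next-terminal) pair. Each input token forces the next rule, so parsing is deterministic.

Unambiguous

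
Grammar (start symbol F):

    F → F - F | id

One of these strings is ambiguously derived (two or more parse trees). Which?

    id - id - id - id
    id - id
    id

id - id - id - id

id - id - id - id: 5 trees
id - id: 1 tree
id: 1 tree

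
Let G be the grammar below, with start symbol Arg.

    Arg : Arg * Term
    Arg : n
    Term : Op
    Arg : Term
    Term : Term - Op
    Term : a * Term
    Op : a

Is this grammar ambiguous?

Ambiguous

Witness: a * a

Derivation 1: Arg ⇒ Arg * Term ⇒ Term * Term ⇒ Op * Term ⇒ a * Term ⇒ a * Op ⇒ a * a
Derivation 2: Arg ⇒ Term ⇒ a * Term ⇒ a * Op ⇒ a * a

Two distinct leftmost derivations for the same string.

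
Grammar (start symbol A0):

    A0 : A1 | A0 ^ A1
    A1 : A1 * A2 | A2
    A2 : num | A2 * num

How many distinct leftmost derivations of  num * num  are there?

2

Parse trees for num * num:
  [A0 [A1 [A1 [A2 num]] * [A2 num]]]
  [A0 [A1 [A2 [A2 num] * num]]]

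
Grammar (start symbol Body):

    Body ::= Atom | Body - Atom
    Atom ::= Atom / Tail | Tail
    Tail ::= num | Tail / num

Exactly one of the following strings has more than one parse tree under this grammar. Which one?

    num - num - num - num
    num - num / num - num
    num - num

num - num / num - num

num - num - num - num: 1 tree
num - num / num - num: 2 trees
num - num: 1 tree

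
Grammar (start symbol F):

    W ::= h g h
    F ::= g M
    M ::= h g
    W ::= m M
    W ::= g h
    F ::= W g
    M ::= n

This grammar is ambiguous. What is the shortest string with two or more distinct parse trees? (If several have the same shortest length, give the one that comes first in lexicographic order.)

length 2: no string has ≥2 trees
length 3: g h g has 2 parse trees

Two derivations of g h g:
  F ⇒ g M ⇒ g h g
  F ⇒ W g ⇒ g h g

g h g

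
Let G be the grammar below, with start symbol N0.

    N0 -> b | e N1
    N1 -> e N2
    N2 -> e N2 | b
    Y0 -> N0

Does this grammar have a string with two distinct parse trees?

Only N0, N1, N2 are reachable from N0; ignoring the rest: The reachable rules are right-linear with at most one rule per (nonterminal, next-terminal) pair. Each input token forces the next rule, so parsing is deterministic.

Unambiguous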